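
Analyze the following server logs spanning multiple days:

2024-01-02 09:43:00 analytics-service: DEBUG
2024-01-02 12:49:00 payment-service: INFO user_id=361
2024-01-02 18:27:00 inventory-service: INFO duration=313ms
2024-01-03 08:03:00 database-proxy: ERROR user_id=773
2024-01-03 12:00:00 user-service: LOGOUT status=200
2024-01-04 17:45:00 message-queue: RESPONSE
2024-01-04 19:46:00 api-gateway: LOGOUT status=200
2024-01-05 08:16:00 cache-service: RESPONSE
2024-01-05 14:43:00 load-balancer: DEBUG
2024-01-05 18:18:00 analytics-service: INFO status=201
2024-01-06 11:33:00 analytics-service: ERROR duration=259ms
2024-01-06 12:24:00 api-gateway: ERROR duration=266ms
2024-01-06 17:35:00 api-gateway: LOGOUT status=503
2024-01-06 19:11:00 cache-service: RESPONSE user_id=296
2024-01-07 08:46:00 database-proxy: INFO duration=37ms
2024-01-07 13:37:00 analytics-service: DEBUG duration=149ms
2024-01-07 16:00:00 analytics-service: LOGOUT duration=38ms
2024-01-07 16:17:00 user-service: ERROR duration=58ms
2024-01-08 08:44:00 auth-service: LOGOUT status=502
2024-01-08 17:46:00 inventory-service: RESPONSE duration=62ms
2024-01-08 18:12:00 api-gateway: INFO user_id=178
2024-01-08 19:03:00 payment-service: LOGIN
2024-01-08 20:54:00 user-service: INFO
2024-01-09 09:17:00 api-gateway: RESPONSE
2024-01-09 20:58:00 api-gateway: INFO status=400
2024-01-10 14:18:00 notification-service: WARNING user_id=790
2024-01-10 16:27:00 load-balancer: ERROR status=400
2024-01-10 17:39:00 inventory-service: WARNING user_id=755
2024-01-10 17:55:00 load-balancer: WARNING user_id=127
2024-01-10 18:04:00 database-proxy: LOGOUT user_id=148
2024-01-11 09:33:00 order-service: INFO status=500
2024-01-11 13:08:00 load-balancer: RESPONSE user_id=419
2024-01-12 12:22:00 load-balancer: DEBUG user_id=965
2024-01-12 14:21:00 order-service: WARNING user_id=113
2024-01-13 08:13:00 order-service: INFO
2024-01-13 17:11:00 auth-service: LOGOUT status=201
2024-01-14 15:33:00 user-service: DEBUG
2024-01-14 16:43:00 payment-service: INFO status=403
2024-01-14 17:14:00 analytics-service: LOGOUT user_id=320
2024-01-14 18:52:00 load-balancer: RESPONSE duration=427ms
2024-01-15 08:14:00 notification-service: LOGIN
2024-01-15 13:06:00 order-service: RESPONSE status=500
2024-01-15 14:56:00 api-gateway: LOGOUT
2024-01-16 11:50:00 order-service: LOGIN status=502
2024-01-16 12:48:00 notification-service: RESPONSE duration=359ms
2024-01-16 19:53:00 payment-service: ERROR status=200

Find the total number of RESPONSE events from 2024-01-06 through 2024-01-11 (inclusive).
4

To filter by date range:

1. Date range: 2024-01-06 through 2024-01-11, both dates inclusive
2. Filter for RESPONSE events whose date falls in this range
3. Count matching events: 4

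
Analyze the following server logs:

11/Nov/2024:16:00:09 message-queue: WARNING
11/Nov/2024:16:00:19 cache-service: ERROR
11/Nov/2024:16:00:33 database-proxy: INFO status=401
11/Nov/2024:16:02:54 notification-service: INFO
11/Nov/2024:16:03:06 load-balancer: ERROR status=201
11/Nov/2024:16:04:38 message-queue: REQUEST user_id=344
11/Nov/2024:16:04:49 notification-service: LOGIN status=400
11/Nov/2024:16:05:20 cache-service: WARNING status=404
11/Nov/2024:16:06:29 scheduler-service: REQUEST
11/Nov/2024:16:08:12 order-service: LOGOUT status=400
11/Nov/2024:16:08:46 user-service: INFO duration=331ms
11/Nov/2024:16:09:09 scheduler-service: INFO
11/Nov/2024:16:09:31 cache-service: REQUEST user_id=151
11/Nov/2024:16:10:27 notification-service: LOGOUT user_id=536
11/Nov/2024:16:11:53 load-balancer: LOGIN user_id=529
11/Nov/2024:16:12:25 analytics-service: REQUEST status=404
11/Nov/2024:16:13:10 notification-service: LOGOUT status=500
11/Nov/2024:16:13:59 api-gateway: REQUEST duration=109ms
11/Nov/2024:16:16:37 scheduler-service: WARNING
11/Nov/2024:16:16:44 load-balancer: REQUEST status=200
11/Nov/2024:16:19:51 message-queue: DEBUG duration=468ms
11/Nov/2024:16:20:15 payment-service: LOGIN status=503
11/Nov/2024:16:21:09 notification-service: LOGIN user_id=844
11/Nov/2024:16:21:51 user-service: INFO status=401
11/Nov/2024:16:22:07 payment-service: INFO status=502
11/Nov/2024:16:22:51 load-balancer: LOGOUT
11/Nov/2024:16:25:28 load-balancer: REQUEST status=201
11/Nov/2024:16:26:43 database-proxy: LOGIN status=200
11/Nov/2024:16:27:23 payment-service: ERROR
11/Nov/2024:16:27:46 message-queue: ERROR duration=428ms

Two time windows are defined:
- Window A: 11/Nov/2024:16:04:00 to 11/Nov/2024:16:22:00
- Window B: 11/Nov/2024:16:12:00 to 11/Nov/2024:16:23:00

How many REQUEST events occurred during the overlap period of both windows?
3

To find overlap events:

1. Window A: 11/Nov/2024:16:04:00 to 11/Nov/2024:16:22:00
2. Window B: 11/Nov/2024:16:12:00 to 11/Nov/2024:16:23:00
3. Overlap period: 11/Nov/2024:16:12:00 to 11/Nov/2024:16:22:00
4. Count REQUEST events in overlap: 3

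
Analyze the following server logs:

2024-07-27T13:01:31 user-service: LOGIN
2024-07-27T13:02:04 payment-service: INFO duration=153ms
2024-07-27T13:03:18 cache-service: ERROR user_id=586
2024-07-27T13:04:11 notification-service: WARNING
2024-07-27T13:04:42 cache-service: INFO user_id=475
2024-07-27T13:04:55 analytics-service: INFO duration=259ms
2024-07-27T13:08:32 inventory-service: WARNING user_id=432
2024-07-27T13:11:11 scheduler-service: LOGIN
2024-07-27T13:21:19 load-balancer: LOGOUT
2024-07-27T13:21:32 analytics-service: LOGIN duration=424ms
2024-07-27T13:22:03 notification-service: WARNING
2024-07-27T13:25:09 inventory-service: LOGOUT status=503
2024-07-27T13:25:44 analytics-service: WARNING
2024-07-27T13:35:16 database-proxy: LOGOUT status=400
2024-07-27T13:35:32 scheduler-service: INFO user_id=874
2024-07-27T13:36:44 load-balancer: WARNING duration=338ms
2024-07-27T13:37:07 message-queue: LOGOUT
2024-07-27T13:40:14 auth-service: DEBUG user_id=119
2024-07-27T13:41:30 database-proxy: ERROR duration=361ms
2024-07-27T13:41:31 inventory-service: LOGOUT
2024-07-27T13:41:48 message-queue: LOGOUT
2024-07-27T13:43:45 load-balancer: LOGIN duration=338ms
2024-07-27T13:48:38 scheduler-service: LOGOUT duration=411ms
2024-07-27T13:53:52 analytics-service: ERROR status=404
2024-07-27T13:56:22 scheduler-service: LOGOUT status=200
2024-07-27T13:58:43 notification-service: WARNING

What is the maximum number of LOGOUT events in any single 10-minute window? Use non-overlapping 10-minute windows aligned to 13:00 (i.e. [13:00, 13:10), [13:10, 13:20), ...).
3

To find the burst window:

1. Divide the log period into non-overlapping 10-minute windows starting at 13:00
2. Count LOGOUT events in each window
3. Find the window with maximum count
4. Maximum events in a window: 3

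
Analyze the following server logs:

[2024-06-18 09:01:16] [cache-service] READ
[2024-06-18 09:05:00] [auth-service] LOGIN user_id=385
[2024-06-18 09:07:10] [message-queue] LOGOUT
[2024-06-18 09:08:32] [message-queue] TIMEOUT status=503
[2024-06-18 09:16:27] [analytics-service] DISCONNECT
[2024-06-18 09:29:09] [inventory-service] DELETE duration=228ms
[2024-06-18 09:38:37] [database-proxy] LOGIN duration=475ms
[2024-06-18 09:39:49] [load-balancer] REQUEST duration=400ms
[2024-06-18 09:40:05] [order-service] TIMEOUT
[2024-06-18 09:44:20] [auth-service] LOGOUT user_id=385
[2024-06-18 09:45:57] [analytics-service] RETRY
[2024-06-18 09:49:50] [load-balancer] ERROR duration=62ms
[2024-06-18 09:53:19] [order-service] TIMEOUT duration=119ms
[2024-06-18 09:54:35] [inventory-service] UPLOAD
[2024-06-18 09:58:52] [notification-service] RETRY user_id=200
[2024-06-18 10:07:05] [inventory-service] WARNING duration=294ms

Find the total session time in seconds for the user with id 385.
2360

To calculate session duration:

1. Find LOGIN event for user_id=385: 2024-06-18 09:05:00
2. Find LOGOUT event for user_id=385: 2024-06-18 09:44:20
3. Session duration: 2024-06-18 09:44:20 - 2024-06-18 09:05:00 = 2360 seconds (39 minutes)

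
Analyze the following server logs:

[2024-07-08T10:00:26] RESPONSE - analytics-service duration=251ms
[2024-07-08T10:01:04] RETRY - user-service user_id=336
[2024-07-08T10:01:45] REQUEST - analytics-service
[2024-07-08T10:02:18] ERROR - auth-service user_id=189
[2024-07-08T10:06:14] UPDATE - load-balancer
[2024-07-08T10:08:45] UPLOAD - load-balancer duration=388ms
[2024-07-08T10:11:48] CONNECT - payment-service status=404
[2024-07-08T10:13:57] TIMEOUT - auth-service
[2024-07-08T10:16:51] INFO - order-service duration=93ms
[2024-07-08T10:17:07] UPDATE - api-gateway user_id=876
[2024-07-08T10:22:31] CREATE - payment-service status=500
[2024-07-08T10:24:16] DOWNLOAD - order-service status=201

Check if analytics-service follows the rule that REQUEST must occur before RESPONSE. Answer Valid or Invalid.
Invalid

To validate ordering:

1. Required order: REQUEST → RESPONSE
2. Rule: REQUEST must occur before RESPONSE
3. Check actual order of events for analytics-service
4. Result: Invalid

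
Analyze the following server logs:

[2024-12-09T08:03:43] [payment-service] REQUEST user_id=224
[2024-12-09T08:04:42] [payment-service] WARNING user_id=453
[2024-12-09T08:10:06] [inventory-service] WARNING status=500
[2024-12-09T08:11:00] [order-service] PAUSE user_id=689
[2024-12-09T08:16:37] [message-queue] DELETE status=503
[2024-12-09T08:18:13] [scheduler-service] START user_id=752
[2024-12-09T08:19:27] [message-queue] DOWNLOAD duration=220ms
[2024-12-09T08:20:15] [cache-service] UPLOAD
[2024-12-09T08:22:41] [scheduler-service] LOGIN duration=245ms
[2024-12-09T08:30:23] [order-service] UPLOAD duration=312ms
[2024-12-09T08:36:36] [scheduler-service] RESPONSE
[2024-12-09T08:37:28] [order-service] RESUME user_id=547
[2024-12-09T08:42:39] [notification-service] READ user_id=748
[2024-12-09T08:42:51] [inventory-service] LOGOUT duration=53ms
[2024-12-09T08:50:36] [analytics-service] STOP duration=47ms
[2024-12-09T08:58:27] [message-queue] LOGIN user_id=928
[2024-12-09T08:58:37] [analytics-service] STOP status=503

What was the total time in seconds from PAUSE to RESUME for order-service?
1588

To calculate state duration:

1. Find PAUSE event for order-service: 2024-12-09T08:11:00
2. Find RESUME event for order-service: 2024-12-09T08:37:28
3. Calculate duration: 2024-12-09T08:37:28 - 2024-12-09T08:11:00 = 1588 seconds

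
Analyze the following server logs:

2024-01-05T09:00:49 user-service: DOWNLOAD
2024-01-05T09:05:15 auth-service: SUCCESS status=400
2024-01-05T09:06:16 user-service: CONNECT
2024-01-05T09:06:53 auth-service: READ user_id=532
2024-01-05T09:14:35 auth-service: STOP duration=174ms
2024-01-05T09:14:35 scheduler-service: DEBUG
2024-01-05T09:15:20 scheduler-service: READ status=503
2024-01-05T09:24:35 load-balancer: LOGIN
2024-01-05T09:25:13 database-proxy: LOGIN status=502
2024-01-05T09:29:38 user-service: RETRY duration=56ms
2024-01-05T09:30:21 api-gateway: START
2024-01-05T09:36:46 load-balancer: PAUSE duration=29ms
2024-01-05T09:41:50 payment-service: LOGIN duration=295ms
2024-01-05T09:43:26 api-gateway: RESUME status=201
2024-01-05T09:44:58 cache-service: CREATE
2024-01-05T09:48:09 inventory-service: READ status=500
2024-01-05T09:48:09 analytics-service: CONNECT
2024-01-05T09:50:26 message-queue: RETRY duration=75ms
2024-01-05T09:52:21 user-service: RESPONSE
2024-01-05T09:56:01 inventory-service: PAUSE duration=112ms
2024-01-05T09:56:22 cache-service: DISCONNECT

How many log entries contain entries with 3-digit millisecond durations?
3

To find matching entries:

1. Pattern to match: entries with 3-digit millisecond durations
2. Scan each log entry for the pattern
3. Count matches: 3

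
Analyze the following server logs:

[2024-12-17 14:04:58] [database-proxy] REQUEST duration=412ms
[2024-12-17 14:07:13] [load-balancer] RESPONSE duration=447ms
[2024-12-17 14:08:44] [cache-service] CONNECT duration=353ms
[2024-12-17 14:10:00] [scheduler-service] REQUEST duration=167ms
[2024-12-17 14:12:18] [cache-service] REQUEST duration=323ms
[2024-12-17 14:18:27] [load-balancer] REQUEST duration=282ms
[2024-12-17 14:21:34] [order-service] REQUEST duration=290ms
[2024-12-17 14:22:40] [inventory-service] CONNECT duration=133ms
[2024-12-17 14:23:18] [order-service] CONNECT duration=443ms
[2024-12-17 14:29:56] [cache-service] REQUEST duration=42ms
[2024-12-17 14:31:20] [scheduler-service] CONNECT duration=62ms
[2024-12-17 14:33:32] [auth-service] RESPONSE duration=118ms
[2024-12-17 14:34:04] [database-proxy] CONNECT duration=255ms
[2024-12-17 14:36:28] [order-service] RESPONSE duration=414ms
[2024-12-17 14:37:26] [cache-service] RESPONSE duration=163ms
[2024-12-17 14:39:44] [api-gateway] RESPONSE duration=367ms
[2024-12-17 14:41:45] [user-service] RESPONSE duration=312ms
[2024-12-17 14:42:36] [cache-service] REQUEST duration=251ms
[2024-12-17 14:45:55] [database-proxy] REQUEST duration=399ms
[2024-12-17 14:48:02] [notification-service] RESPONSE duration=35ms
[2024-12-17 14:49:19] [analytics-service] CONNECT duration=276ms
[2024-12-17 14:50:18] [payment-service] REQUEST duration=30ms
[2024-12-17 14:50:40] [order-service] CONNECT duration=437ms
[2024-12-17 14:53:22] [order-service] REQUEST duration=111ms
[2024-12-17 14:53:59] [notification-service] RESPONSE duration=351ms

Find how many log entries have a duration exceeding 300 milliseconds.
11

To count timeouts:

1. Threshold: 300ms
2. Extract duration from each log entry
3. Count entries where duration > 300
4. Timeout count: 11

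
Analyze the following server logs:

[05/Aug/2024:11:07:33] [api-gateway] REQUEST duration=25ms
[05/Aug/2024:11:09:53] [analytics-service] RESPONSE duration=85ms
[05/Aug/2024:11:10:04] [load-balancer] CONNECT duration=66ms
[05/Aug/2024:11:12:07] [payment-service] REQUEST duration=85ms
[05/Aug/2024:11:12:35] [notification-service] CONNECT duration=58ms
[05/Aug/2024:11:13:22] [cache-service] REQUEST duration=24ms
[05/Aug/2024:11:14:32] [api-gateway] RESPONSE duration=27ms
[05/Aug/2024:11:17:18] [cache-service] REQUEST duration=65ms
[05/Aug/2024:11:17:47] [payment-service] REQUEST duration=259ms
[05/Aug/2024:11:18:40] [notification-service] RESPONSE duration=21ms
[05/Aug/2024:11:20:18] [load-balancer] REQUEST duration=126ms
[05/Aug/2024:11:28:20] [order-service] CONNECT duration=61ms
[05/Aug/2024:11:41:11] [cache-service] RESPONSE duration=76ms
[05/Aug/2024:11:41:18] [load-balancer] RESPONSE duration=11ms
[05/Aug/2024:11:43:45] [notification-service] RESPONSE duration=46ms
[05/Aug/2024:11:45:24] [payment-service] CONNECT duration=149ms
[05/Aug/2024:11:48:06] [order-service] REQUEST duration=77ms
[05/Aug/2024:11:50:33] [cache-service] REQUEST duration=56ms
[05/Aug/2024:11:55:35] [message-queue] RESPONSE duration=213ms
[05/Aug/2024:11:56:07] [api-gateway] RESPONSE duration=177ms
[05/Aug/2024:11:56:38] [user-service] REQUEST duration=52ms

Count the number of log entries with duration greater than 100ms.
5

To count timeouts:

1. Threshold: 100ms
2. Extract duration from each log entry
3. Count entries where duration > 100
4. Timeout count: 5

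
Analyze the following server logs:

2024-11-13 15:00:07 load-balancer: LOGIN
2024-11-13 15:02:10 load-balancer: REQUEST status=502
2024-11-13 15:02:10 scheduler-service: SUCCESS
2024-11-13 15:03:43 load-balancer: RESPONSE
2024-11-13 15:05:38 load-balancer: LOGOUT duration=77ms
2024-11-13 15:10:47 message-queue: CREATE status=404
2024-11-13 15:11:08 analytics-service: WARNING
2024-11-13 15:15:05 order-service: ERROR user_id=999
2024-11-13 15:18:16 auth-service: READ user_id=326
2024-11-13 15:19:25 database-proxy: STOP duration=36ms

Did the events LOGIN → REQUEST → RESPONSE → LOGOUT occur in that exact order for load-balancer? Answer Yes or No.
Yes

To verify sequence order:

1. Find all events in sequence LOGIN → REQUEST → RESPONSE → LOGOUT for load-balancer
2. Extract their timestamps
3. Check if timestamps are in ascending order
4. Result: Yes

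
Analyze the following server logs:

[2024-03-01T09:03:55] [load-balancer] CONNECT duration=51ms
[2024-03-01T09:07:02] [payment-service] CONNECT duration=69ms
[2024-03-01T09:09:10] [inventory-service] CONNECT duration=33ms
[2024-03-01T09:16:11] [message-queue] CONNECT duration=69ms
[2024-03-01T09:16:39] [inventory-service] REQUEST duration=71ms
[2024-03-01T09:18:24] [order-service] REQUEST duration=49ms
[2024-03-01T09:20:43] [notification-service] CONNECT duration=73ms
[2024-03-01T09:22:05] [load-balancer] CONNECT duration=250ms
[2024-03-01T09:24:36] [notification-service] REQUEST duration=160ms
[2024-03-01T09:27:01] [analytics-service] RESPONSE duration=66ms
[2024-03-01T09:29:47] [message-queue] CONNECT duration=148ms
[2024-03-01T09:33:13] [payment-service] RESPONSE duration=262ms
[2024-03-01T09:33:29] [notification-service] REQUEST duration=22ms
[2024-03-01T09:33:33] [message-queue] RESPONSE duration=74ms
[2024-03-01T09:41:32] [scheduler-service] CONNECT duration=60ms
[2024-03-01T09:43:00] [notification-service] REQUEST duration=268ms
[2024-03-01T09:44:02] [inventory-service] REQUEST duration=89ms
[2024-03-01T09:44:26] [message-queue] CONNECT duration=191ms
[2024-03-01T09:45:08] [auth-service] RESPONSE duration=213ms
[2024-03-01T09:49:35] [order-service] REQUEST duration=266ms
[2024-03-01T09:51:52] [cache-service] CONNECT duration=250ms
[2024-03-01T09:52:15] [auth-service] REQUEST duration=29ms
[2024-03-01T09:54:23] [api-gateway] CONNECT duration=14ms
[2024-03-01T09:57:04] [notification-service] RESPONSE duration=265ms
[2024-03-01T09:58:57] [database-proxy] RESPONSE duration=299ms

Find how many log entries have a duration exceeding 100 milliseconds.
11

To count timeouts:

1. Threshold: 100ms
2. Extract duration from each log entry
3. Count entries where duration > 100
4. Timeout count: 11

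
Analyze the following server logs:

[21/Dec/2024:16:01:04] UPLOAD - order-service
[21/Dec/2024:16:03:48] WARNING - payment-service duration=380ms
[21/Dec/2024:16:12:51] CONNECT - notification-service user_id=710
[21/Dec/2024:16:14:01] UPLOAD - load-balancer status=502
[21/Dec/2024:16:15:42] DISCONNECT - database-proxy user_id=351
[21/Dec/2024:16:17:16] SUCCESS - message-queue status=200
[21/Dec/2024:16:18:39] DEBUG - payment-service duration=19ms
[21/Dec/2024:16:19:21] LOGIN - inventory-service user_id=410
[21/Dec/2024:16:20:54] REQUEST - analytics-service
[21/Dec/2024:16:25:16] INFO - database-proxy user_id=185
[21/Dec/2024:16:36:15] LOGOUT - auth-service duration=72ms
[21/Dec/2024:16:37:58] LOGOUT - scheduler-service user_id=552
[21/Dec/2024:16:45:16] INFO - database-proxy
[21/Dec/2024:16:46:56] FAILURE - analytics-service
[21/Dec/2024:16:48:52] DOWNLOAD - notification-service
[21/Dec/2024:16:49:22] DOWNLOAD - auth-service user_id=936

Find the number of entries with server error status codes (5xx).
1

To find matching entries:

1. Pattern to match: server error status codes (5xx)
2. Scan each log entry for the pattern
3. Count matches: 1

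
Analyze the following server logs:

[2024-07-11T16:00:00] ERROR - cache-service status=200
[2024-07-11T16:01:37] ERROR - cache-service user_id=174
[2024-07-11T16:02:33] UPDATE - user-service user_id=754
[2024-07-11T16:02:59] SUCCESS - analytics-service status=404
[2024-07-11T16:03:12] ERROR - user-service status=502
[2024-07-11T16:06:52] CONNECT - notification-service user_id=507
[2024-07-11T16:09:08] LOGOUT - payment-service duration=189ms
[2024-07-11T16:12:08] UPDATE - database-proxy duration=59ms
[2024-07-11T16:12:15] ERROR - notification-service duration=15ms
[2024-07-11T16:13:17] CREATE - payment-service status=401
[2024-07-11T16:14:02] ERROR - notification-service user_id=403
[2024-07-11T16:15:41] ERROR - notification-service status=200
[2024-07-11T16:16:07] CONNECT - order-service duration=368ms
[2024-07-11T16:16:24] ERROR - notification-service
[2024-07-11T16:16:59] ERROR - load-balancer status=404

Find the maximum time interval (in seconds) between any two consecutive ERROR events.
543

To find the longest gap:

1. Extract all ERROR events in chronological order
2. Calculate time differences between consecutive events
3. Find the maximum difference
4. Longest gap: 543 seconds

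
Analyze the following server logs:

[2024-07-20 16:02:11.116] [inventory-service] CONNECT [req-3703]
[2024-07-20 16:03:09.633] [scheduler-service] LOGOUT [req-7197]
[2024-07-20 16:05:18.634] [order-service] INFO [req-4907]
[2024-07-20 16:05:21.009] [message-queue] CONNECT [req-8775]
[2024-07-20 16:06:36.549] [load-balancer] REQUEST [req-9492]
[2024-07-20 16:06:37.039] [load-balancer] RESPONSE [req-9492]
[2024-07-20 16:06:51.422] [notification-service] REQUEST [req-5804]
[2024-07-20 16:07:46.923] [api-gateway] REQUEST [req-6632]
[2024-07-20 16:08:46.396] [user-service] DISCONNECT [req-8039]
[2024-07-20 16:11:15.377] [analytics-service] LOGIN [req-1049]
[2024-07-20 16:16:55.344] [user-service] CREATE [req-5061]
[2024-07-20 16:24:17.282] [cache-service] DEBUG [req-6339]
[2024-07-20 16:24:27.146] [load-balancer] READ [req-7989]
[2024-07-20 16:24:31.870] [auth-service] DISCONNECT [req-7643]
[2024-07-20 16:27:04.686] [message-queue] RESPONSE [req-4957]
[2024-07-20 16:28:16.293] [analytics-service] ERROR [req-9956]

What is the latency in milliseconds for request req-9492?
490

To calculate latency:

1. Find REQUEST with id req-9492: 2024-07-20 16:06:36.549
2. Find RESPONSE with id req-9492: 2024-07-20 16:06:37.039
3. Latency: 2024-07-20 16:06:37.039 - 2024-07-20 16:06:36.549 = 490ms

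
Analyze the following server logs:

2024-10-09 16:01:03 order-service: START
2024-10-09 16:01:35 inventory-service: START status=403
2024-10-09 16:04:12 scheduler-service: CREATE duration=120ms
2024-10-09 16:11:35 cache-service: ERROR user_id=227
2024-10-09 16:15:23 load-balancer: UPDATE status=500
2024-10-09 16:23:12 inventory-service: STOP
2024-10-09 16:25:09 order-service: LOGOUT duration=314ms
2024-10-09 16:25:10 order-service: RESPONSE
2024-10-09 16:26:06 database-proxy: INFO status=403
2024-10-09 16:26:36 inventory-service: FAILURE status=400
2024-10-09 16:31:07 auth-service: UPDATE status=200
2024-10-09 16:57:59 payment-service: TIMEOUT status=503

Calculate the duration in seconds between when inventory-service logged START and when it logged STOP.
1297

To find the time between events:

1. Locate the first START event for inventory-service: 2024-10-09 16:01:35
2. Locate the first STOP event for inventory-service: 2024-10-09 16:23:12
3. Calculate the difference: 2024-10-09 16:23:12 - 2024-10-09 16:01:35 = 1297 seconds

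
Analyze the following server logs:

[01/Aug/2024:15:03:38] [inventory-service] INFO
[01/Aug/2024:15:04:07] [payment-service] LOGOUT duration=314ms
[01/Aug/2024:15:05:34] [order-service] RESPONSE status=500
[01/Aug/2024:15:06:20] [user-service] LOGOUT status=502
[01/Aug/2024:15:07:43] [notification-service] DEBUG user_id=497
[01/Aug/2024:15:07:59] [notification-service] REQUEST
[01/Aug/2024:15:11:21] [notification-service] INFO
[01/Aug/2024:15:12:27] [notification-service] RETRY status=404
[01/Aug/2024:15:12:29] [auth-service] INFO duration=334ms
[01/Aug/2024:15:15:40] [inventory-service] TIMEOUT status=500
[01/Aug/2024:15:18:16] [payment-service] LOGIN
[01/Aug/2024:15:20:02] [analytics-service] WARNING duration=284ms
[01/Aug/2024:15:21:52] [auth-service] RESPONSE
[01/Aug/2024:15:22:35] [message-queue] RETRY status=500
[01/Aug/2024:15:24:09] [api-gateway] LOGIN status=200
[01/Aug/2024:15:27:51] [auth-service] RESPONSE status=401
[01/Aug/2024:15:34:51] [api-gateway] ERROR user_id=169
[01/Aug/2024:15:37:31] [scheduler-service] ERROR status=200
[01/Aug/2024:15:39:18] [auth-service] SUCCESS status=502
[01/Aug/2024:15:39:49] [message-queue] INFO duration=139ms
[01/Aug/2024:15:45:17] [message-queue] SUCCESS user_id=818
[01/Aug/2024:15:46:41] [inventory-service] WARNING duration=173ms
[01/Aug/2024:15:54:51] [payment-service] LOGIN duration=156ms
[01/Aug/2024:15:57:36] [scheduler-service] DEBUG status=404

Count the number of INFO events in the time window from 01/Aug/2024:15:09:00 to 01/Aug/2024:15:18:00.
2

To count events in the time window:

1. Window boundaries: 01/Aug/2024:15:09:00 to 01/Aug/2024:15:18:00
2. Filter for INFO events within this window
3. Count matching events: 2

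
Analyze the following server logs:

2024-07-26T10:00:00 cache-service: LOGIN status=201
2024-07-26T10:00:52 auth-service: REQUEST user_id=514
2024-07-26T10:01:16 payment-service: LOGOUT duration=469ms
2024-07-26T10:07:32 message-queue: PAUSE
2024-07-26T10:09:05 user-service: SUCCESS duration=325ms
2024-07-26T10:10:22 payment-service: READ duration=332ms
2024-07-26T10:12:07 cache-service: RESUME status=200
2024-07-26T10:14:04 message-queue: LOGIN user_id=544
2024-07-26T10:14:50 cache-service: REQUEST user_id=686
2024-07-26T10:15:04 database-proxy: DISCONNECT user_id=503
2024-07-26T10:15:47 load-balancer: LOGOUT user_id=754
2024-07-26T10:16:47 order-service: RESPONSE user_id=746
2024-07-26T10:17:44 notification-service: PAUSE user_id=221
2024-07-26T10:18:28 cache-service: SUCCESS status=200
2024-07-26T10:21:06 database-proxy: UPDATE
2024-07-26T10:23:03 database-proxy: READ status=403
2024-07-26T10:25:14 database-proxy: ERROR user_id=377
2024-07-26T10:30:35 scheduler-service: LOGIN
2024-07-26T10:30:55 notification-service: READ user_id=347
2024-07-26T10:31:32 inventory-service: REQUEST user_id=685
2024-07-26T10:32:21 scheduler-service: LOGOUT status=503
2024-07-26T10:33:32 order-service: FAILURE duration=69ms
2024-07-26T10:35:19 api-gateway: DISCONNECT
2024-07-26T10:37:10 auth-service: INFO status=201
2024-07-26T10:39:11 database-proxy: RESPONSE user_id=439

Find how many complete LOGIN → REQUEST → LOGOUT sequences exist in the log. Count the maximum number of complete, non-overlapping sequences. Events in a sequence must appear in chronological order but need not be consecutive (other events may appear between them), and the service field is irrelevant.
3

To count sequences:

1. Look for pattern: LOGIN → REQUEST → LOGOUT
2. Greedily scan the log in chronological order, matching each sequence element in turn (ignoring service)
3. Each time the full pattern completes, increment the count and restart matching from the next event
4. Complete non-overlapping sequences found: 3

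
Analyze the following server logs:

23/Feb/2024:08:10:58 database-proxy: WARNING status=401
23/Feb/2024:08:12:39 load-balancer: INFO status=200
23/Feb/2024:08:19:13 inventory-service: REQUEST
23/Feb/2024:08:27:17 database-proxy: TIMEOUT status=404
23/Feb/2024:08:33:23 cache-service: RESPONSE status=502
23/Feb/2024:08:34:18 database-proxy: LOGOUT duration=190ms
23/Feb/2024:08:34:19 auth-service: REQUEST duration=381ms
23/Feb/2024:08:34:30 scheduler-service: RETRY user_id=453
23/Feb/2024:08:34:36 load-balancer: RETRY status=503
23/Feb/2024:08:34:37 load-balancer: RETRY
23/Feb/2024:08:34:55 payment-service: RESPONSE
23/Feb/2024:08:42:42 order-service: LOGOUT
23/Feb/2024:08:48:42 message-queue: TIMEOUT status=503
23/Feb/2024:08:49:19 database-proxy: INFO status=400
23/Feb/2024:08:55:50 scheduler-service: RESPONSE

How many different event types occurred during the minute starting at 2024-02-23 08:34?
4

To count unique event types:

1. Filter events in the minute starting at 2024-02-23 08:34
2. Extract event types from matching entries
3. Count unique types: 4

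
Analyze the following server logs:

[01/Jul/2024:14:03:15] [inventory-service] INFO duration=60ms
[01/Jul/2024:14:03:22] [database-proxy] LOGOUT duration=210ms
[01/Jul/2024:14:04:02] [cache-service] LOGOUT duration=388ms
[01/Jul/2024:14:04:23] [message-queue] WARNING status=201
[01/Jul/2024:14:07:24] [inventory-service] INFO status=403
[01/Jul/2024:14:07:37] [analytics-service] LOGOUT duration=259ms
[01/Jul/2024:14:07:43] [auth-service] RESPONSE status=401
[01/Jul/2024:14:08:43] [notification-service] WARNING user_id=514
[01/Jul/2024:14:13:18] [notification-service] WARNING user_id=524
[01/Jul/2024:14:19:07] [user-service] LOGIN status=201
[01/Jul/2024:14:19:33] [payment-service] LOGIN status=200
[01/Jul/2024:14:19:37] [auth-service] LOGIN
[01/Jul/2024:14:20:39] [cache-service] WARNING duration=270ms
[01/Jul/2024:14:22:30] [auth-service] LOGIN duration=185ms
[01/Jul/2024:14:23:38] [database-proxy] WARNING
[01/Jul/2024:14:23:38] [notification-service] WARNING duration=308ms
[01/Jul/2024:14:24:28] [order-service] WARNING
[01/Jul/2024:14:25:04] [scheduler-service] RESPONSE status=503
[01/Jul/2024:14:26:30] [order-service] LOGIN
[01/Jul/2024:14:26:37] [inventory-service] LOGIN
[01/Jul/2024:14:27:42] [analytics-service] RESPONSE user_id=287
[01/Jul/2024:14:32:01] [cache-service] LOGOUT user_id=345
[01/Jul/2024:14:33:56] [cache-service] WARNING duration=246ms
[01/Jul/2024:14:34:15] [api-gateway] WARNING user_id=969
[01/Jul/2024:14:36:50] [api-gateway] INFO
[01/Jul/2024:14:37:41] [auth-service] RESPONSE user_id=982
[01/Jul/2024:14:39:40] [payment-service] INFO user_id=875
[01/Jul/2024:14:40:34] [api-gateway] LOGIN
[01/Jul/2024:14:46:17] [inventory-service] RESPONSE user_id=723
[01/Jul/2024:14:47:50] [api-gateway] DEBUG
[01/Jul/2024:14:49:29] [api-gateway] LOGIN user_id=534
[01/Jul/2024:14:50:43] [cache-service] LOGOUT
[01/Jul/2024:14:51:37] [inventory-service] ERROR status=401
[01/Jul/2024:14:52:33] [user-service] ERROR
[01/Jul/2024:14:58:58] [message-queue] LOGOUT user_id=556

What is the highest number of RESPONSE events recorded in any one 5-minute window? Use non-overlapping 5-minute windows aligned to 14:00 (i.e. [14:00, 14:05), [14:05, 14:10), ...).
2

To find the burst window:

1. Divide the log period into non-overlapping 5-minute windows starting at 14:00
2. Count RESPONSE events in each window
3. Find the window with maximum count
4. Maximum events in a window: 2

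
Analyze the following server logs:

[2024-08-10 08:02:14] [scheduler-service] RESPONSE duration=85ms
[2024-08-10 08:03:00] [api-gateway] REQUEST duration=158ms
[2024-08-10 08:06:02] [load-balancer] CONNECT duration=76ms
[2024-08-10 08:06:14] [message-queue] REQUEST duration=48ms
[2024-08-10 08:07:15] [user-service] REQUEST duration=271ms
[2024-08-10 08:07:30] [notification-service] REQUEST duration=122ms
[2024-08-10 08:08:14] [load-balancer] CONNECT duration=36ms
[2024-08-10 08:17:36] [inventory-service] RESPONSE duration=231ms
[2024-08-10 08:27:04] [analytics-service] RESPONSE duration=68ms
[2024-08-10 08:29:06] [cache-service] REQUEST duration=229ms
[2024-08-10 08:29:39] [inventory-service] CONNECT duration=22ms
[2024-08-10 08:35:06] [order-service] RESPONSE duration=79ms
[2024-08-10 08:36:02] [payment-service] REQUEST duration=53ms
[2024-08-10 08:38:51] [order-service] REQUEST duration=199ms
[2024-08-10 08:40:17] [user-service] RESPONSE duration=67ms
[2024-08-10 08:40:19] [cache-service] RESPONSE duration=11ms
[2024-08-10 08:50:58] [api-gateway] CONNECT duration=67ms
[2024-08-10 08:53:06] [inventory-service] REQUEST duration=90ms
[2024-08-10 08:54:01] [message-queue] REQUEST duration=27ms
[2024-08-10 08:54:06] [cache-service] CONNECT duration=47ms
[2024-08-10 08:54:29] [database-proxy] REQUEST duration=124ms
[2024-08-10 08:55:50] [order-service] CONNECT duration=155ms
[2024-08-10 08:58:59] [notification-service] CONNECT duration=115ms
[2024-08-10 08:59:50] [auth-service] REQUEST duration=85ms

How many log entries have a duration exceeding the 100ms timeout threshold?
9

To count timeouts:

1. Threshold: 100ms
2. Extract duration from each log entry
3. Count entries where duration > 100
4. Timeout count: 9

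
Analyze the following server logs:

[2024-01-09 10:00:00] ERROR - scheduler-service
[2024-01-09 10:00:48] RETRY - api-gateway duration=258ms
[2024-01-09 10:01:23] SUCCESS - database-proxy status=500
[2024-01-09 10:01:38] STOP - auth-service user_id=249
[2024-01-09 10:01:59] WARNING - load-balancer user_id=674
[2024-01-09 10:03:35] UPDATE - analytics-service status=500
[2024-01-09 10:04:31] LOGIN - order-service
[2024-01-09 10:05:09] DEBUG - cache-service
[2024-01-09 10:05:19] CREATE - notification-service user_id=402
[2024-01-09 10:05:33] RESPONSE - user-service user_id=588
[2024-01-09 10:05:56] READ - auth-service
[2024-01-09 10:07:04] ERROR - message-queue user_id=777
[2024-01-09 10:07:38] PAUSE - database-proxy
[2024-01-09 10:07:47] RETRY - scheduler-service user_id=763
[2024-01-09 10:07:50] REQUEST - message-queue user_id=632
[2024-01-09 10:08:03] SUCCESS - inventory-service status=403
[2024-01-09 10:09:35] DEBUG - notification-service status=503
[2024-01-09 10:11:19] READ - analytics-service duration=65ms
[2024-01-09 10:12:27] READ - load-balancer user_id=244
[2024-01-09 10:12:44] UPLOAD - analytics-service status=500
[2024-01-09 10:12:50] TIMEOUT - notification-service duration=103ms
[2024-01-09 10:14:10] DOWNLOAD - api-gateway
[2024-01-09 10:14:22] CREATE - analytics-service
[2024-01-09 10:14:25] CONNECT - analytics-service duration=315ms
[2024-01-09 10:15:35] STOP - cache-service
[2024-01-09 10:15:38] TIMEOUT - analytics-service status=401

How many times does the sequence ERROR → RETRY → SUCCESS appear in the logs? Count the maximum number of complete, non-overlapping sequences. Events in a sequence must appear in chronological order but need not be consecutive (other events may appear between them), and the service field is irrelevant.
2

To count sequences:

1. Look for pattern: ERROR → RETRY → SUCCESS
2. Greedily scan the log in chronological order, matching each sequence element in turn (ignoring service)
3. Each time the full pattern completes, increment the count and restart matching from the next event
4. Complete non-overlapping sequences found: 2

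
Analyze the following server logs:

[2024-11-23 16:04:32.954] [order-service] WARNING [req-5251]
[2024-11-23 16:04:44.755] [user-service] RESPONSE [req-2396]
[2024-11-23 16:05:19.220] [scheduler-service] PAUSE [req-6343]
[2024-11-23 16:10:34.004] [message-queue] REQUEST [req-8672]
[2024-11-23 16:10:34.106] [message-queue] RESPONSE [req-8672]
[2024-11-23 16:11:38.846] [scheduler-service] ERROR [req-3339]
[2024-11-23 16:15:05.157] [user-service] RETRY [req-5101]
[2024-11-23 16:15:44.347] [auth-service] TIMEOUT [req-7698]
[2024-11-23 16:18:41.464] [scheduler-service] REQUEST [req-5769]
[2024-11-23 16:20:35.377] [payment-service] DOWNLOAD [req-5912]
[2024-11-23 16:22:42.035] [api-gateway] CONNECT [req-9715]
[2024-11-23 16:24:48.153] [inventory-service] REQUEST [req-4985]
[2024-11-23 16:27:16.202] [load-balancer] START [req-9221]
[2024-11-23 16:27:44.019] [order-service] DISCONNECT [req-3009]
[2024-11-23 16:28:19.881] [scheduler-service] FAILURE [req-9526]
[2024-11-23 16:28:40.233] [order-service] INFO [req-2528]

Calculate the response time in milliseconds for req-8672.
102

To calculate latency:

1. Find REQUEST with id req-8672: 2024-11-23 16:10:34.004
2. Find RESPONSE with id req-8672: 2024-11-23 16:10:34.106
3. Latency: 2024-11-23 16:10:34.106 - 2024-11-23 16:10:34.004 = 102ms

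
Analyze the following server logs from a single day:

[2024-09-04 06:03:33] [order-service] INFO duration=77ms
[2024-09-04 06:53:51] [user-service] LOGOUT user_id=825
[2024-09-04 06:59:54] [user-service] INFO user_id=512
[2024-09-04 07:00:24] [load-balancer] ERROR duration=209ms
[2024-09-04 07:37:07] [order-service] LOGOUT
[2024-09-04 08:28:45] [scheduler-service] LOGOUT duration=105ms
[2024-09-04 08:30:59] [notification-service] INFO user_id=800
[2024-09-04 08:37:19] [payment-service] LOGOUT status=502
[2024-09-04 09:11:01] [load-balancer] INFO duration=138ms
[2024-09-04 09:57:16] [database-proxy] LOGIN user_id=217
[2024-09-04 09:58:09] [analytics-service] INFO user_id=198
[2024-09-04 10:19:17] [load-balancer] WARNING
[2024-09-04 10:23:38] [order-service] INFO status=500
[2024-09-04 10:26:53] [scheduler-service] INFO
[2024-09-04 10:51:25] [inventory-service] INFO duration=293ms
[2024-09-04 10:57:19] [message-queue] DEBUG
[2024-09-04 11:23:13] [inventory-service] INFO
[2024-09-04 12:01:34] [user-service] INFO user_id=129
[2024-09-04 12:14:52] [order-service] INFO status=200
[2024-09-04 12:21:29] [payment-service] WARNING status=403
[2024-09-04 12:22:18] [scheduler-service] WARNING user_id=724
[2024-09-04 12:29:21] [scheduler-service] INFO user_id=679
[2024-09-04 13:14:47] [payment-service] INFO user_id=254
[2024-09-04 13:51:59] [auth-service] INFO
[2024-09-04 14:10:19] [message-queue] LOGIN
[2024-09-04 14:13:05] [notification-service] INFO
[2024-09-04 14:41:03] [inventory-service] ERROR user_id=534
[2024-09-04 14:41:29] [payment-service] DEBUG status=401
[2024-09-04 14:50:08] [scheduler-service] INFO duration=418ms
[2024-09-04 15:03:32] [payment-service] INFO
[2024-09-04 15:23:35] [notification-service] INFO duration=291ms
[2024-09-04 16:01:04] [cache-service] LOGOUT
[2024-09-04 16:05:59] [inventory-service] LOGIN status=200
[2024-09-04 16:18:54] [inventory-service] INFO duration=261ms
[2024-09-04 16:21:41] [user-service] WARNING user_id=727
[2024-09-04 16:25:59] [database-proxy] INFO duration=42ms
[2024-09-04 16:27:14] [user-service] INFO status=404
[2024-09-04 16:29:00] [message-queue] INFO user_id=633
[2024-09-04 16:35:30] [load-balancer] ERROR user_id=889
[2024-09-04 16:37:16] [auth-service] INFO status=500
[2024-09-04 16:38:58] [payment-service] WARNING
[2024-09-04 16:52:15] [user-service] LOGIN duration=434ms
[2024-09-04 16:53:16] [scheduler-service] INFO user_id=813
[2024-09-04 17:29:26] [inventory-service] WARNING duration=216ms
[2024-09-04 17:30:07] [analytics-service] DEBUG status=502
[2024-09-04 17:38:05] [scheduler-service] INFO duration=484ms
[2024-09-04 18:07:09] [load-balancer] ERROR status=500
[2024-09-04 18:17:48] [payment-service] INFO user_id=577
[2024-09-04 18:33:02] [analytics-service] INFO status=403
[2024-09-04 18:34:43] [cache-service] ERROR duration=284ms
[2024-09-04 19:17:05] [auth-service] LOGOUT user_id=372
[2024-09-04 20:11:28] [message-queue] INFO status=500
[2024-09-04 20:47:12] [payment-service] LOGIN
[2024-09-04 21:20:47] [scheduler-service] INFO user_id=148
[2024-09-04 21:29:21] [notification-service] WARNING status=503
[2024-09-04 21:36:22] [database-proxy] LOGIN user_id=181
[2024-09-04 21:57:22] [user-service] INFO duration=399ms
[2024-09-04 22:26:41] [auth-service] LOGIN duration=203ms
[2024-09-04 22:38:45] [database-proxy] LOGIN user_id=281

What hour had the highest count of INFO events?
16

To find the peak hour:

1. Group all INFO events by hour
2. Count events in each hour
3. Find hour with maximum count
4. Peak hour: 16 (with 6 events)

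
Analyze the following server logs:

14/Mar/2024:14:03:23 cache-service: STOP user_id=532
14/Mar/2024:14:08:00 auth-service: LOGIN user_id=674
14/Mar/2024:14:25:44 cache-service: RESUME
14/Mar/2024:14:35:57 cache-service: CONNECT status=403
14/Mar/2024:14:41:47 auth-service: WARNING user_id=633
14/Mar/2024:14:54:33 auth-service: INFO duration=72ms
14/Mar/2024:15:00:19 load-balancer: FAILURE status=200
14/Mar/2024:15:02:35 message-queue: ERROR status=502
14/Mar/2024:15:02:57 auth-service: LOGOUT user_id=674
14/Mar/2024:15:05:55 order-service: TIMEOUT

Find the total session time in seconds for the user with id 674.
3297

To calculate session duration:

1. Find LOGIN event for user_id=674: 14/Mar/2024:14:08:00
2. Find LOGOUT event for user_id=674: 14/Mar/2024:15:02:57
3. Session duration: 14/Mar/2024:15:02:57 - 14/Mar/2024:14:08:00 = 3297 seconds (54 minutes)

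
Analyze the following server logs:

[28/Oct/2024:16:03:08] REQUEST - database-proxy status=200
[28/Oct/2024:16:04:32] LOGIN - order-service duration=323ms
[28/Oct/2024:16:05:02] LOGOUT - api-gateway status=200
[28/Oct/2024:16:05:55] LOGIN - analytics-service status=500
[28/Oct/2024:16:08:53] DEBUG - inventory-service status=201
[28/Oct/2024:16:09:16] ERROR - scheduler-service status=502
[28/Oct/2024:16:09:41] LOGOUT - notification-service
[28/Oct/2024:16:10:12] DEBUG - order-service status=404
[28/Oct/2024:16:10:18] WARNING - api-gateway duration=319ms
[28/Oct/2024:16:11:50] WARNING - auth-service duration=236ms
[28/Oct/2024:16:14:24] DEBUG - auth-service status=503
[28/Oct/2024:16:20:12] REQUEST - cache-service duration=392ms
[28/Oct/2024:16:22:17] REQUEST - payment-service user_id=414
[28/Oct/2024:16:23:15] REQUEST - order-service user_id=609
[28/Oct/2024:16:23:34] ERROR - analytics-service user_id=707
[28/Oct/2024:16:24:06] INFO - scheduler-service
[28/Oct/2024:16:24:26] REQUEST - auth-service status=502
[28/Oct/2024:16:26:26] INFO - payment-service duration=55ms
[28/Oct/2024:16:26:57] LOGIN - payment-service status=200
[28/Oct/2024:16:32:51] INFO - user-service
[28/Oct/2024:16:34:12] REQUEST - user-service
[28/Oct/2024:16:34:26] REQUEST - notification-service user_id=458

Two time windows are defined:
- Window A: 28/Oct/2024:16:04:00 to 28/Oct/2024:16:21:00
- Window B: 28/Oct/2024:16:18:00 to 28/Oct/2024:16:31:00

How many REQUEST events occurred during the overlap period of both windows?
1

To find overlap events:

1. Window A: 28/Oct/2024:16:04:00 to 28/Oct/2024:16:21:00
2. Window B: 28/Oct/2024:16:18:00 to 28/Oct/2024:16:31:00
3. Overlap period: 28/Oct/2024:16:18:00 to 28/Oct/2024:16:21:00
4. Count REQUEST events in overlap: 1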